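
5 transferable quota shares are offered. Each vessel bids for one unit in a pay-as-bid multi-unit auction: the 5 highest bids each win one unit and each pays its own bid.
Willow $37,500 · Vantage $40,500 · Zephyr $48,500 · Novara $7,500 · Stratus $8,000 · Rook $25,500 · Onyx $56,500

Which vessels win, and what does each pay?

Onyx $56,500, Zephyr $48,500, Vantage $40,500, Willow $37,500, Rook $25,500

Ordering the bids: 56,500 (Onyx), 48,500 (Zephyr), 40,500 (Vantage), 37,500 (Willow), 25,500 (Rook), 8,000 (Stratus), 7,500 (Novara)
The 5 highest are Onyx, Zephyr, Vantage, Willow, Rook.
Each winner pays its own bid: Onyx $56,500, Zephyr $48,500, Vantage $40,500, Willow $37,500, Rook $25,500.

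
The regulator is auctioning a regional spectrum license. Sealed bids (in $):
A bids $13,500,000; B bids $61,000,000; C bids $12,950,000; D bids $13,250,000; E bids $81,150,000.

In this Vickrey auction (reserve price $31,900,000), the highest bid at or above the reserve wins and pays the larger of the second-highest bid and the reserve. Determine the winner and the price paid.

Bids ranked: 81,150,000 (E) > 61,000,000 (B) > 13,500,000 (A) > 13,250,000 (D) > 12,950,000 (C)
E has the top bid at or above the reserve ($81,150,000).
Second-highest bid $61,000,000 exceeds the reserve $31,900,000 → payment $61,000,000.

E pays $61,000,000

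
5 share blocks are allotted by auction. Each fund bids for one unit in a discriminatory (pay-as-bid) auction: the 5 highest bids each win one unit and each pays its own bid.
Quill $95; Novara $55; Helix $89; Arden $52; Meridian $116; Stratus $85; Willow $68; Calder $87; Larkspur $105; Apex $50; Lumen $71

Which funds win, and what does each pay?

Meridian $116, Larkspur $105, Quill $95, Helix $89, Calder $87

Bids ranked high→low: 116 (Meridian), 105 (Larkspur), 95 (Quill), 89 (Helix), 87 (Calder), 85 (Stratus), 71 (Lumen), …
Winners (5 units): Meridian, Larkspur, Quill, Helix, Calder.
Each winner pays its own bid: Meridian $116, Larkspur $105, Quill $95, Helix $89, Calder $87.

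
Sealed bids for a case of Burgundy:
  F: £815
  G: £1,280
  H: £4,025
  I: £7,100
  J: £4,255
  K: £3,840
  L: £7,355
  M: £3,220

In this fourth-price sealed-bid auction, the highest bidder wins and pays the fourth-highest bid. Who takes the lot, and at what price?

Bids in order: 7,355 (L) > 7,100 (I) > 4,255 (J) > 4,025 (H) > 3,840 (K) > 3,220 (M) > …
L is highest; pays the fourth-highest bid, £4,025.

L pays £4,025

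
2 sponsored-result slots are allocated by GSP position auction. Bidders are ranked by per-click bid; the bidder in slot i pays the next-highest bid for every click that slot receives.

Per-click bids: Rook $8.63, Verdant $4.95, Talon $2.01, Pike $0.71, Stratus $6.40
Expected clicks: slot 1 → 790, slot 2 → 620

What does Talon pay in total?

Talon pays $0.00

Sorting advertisers: $8.63 (Rook) > $6.40 (Stratus) > $4.95 (Verdant) > …
Talon ranks below slot 2 → no slot, pays nothing.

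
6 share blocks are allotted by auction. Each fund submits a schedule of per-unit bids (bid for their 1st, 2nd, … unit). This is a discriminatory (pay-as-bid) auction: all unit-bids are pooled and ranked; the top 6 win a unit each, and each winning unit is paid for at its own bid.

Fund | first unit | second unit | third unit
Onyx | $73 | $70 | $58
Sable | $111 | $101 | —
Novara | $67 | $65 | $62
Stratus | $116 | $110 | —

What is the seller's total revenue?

Pooled unit-bids ranked (top 6): 116 (Stratus-1), 111 (Sable-1), 110 (Stratus-2), 101 (Sable-2), 73 (Onyx-1), 70 (Onyx-2)
Next rejected bid: $67 (not a price — pay-as-bid).
Each winning unit pays its own bid.
Revenue = 116 + 111 + 110 + 101 + 73 + 70 = $581.

Total revenue: $581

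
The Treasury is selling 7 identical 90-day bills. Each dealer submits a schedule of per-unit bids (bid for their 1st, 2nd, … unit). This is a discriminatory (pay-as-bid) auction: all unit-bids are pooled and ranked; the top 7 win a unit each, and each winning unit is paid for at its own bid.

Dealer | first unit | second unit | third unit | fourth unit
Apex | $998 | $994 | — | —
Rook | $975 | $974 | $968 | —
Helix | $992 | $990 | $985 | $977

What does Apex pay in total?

Apex pays $1,992

All unit-bids, highest first — top 7: 998 (Apex-1), 994 (Apex-2), 992 (Helix-1), 990 (Helix-2), 985 (Helix-3), 977 (Helix-4), 975 (Rook-1)
Next rejected bid: $974 (not a price — pay-as-bid).
Apex's winning unit-bids: 998 + 994 = $1,992.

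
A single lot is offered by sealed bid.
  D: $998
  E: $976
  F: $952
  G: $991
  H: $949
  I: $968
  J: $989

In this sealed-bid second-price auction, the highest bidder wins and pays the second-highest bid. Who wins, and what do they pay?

D pays $991

Sorting bids: 998 (D) > 991 (G) > 989 (J) > 976 (E) > 968 (I) > 952 (F) > …
D is highest; pays the second-highest bid, $991.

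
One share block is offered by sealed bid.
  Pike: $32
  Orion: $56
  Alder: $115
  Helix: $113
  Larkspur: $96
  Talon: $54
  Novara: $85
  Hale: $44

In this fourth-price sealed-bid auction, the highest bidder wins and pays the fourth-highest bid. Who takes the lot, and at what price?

Alder pays $85

Sorting bids: 115 (Alder) > 113 (Helix) > 96 (Larkspur) > 85 (Novara) > 56 (Orion) > 54 (Talon) > …
Alder wins; payment is bid #4 in the ranking = $85.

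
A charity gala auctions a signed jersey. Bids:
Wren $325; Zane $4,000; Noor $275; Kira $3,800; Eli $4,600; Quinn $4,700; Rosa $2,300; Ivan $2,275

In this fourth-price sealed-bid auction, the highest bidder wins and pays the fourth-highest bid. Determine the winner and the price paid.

Fourth-price sealed-bid auction: the highest bidder wins and pays the fourth-highest bid.
Bids ranked: 4,700 (Quinn) > 4,600 (Eli) > 4,000 (Zane) > 3,800 (Kira) > 2,300 (Rosa) > 2,275 (Ivan) > …
Quinn wins; payment is bid #4 in the ranking = $3,800.

Quinn pays $3,800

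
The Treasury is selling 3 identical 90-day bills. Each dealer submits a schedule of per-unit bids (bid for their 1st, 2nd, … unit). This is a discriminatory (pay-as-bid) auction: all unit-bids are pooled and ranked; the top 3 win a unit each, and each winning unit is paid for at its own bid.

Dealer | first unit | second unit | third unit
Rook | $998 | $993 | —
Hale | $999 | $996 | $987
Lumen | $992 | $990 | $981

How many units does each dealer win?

Merging the schedules and taking the best 3: 999 (Hale-1), 998 (Rook-1), 996 (Hale-2)
Next rejected bid: $993 (not a price — pay-as-bid).
Allocation: Hale 2, Rook 1.

Hale 2, Rook 1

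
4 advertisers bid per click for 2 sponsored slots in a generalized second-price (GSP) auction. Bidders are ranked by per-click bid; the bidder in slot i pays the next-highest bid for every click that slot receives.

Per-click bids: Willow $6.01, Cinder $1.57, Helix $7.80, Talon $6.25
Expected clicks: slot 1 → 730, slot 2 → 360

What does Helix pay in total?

Sorting advertisers: $7.80 (Helix) > $6.25 (Talon) > $6.01 (Willow) > …
Helix holds slot 1 → pays next bid $6.25 × 730 clicks = $4562.50.

Helix pays $4562.50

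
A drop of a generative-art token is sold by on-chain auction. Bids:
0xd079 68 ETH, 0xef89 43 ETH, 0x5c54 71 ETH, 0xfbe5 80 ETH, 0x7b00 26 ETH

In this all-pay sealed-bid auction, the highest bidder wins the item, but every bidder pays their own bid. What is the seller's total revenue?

Bids in order: 80 (0xfbe5) > 71 (0x5c54) > 68 (0xd079) > 43 (0xef89) > 26 (0x7b00)
0xfbe5 wins with the top bid; all bids are sunk regardless.
Every bidder forfeits their bid regardless of winning.
Revenue = 68 + 43 + 71 + 80 + 26 = 288 ETH.

Total revenue: 288 ETH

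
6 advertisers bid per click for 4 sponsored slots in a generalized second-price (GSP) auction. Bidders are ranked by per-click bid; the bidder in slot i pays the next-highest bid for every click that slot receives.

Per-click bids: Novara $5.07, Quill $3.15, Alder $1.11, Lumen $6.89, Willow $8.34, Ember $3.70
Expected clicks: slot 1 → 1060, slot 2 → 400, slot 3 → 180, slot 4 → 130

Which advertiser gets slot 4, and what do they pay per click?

Per-click bids in order: $8.34 (Willow) > $6.89 (Lumen) > $5.07 (Novara) > $3.70 (Ember) > $3.15 (Quill) > …
Slot 4 goes to the fourth-ranked bidder, Ember, who pays the next bid down: $3.15/click.

Ember; $3.15 per click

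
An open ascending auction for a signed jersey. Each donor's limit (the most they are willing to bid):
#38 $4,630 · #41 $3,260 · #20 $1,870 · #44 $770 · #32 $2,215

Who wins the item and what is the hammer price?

Ascending (English) auction: the price rises until one bidder remains; the winner pays the price at which the last rival dropped out.
Limits in order: 4,630 (#38) > 3,260 (#41) > 2,215 (#32) > 1,870 (#20) > 770 (#44)
Once the price passes $3,260, only #38 is left; the hammer falls at #41's limit of $3,260.

#38 wins at $3,260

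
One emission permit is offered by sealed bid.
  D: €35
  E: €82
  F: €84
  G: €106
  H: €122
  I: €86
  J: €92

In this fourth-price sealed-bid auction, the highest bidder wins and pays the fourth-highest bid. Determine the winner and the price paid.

Bids in order: 122 (H) > 106 (G) > 92 (J) > 86 (I) > 84 (F) > 82 (E) > …
H is highest; pays the fourth-highest bid, €86.

H pays €86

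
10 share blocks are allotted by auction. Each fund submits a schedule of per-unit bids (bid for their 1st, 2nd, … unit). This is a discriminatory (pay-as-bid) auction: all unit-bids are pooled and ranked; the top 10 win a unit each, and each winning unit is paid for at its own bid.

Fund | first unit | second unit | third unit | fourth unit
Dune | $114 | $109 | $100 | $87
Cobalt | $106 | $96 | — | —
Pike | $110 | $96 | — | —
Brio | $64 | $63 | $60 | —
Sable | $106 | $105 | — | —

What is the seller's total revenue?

Pooled unit-bids ranked (top 10): 114 (Dune-1), 110 (Pike-1), 109 (Dune-2), 106 (Cobalt-1), 106 (Sable-1), 105 (Sable-2), 100 (Dune-3), 96 (Cobalt-2), 96 (Pike-2), 87 (Dune-4)
Next rejected bid: $64 (not a price — pay-as-bid).
Each winning unit pays its own bid.
Revenue = 114 + 110 + 109 + 106 + 106 + 105 + 100 + 96 + 96 + 87 = $1,029.

Total revenue: $1,029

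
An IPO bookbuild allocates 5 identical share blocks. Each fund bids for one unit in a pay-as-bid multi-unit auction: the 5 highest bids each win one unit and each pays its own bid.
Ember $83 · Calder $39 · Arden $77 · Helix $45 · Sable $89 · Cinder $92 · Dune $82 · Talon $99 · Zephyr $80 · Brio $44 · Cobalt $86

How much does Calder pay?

Bids ranked high→low: 99 (Talon), 92 (Cinder), 89 (Sable), 86 (Cobalt), 83 (Ember), 82 (Dune), 80 (Zephyr), …
Winners (5 units): Talon, Cinder, Sable, Cobalt, Ember.
Calder does not win → $0.

Calder pays $0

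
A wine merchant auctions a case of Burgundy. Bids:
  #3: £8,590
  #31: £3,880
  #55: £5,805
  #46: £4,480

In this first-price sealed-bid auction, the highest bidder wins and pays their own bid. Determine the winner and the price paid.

#3 pays £8,590

Bids in order: 8,590 (#3) > 5,805 (#55) > 4,480 (#46) > 3,880 (#31)
First-price: #3 pays what they bid, £8,590.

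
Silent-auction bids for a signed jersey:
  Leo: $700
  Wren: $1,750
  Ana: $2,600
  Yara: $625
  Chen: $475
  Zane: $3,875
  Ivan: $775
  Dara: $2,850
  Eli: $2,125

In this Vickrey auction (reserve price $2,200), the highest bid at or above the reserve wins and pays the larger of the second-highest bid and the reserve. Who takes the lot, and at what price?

Bids ranked: 3,875 (Zane) > 2,850 (Dara) > 2,600 (Ana) > 2,125 (Eli) > 1,750 (Wren) > 775 (Ivan) > …
Highest eligible bid: Zane at $3,875.
Second-highest bid $2,850 exceeds the reserve $2,200 → payment $2,850.

Zane pays $2,850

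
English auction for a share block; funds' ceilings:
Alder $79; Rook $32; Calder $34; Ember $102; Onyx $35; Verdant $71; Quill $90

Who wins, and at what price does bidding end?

Limits ranked: 102 (Ember) > 90 (Quill) > 79 (Alder) > 71 (Verdant) > 35 (Onyx) > 34 (Calder) > …
Bidding ends when Quill exits at $90; Ember takes it.

Ember wins at $90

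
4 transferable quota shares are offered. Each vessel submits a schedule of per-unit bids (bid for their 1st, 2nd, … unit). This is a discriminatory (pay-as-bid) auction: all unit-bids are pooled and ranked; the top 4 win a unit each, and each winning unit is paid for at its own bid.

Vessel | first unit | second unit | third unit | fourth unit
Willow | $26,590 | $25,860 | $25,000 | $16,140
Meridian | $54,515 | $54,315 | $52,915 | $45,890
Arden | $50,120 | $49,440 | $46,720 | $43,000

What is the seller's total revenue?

Total revenue: $211,865

Merging the schedules and taking the best 4: 54,515 (Meridian-1), 54,315 (Meridian-2), 52,915 (Meridian-3), 50,120 (Arden-1)
Next rejected bid: $49,440 (not a price — pay-as-bid).
Each winning unit pays its own bid.
Revenue = 54,515 + 54,315 + 52,915 + 50,120 = $211,865.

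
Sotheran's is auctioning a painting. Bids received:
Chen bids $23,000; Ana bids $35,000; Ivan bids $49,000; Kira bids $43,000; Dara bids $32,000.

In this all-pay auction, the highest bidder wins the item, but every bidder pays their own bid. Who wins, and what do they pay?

Sorting bids: 49,000 (Ivan) > 43,000 (Kira) > 35,000 (Ana) > 32,000 (Dara) > 23,000 (Chen)
Ivan wins with the top bid; all bids are sunk regardless.

Ivan pays $49,000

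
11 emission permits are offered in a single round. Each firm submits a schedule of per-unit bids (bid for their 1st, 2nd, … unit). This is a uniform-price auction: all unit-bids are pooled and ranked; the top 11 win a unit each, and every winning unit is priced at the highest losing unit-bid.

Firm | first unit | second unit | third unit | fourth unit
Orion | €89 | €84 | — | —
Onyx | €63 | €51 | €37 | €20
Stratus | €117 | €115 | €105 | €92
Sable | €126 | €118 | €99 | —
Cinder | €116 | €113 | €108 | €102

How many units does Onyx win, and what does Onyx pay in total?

All unit-bids, highest first — top 11: 126 (Sable-1), 118 (Sable-2), 117 (Stratus-1), 116 (Cinder-1), 115 (Stratus-2), 113 (Cinder-2), 108 (Cinder-3), 105 (Stratus-3), 102 (Cinder-4), 99 (Sable-3), 92 (Stratus-4)
First bid not allocated: €89.
Onyx wins 0 unit(s) at €89 each.

Onyx: 0 units, pays €0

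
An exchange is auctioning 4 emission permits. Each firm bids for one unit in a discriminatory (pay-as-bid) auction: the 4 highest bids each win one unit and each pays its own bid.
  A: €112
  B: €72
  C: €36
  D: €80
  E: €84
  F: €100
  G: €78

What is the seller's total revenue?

Ordering the bids: 112 (A), 100 (F), 84 (E), 80 (D), 78 (G), 72 (B), …
Winners (4 units): A, F, E, D.
Total revenue = 112 + 100 + 84 + 80 = €376.

Total revenue: €376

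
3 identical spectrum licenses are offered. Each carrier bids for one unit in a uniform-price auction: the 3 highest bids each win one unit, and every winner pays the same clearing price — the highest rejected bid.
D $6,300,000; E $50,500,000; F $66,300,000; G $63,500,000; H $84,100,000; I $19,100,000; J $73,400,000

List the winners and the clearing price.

Ordering the bids: 84,100,000 (H), 73,400,000 (J), 66,300,000 (F), 63,500,000 (G), 50,500,000 (E), …
Winners (3 units): H, J, F.
Clearing price = highest rejected bid = $63,500,000.

H, J, F; each pays $63,500,000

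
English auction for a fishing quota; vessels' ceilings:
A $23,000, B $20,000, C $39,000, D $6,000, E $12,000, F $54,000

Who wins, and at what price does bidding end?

Ascending (English) auction: the price rises until one bidder remains; the winner pays the price at which the last rival dropped out.
Sorting limits: 54,000 (F) > 39,000 (C) > 23,000 (A) > 20,000 (B) > 12,000 (E) > 6,000 (D)
C is the last rival to drop out, at $39,000; F remains and wins at that price.

F wins at $39,000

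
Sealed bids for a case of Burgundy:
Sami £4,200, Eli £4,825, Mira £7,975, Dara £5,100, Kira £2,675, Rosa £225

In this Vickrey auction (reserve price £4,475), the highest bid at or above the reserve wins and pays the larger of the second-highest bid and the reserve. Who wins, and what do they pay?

Vickrey auction (reserve price £4,475): the highest bid at or above the reserve wins and pays the larger of the second-highest bid and the reserve.
Sorting bids: 7,975 (Mira) > 5,100 (Dara) > 4,825 (Eli) > 4,200 (Sami) > 2,675 (Kira) > 225 (Rosa)
Highest eligible bid: Mira at £7,975.
Second-highest bid £5,100 exceeds the reserve £4,475 → payment £5,100.

Mira pays £5,100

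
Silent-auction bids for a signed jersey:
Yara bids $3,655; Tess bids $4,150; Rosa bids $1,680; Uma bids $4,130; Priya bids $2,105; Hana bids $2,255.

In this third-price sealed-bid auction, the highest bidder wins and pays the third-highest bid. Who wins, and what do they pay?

Tess pays $3,655

Sorting bids: 4,150 (Tess) > 4,130 (Uma) > 3,655 (Yara) > 2,255 (Hana) > 2,105 (Priya) > 1,680 (Rosa)
Tess wins; payment is bid #3 in the ranking = $3,655.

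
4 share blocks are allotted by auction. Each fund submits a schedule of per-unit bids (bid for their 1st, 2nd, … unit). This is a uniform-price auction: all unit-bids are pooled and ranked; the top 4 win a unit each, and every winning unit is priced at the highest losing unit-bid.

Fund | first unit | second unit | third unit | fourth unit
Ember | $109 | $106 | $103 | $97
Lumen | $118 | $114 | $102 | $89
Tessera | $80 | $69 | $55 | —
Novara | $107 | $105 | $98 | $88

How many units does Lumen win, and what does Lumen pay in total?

Lumen: 2 units, pays $212

Merging the schedules and taking the best 4: 118 (Lumen-1), 114 (Lumen-2), 109 (Ember-1), 107 (Novara-1)
Highest rejected unit-bid = $106.
Lumen wins 2 unit(s) at $106 each.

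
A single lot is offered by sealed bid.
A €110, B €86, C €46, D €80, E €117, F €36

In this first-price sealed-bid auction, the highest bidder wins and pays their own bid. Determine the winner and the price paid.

E pays €117

Bids in order: 117 (E) > 110 (A) > 86 (B) > 80 (D) > 46 (C) > 36 (F)
E is highest → pays own bid, €117.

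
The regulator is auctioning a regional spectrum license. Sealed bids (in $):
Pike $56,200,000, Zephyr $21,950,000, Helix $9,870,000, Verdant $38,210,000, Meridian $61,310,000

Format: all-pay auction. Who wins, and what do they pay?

Meridian pays $61,310,000

Sorting bids: 61,310,000 (Meridian) > 56,200,000 (Pike) > 38,210,000 (Verdant) > 21,950,000 (Zephyr) > 9,870,000 (Helix)
Meridian is highest and takes the item; every bidder forfeits their bid.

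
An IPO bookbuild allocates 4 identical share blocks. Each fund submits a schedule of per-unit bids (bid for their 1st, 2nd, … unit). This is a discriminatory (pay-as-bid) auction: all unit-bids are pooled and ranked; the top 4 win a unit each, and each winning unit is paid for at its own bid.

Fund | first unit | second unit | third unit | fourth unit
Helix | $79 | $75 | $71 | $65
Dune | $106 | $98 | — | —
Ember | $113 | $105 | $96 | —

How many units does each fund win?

All unit-bids, highest first — top 4: 113 (Ember-1), 106 (Dune-1), 105 (Ember-2), 98 (Dune-2)
Next rejected bid: $96 (not a price — pay-as-bid).
Allocation: Dune 2, Ember 2.

Dune 2, Ember 2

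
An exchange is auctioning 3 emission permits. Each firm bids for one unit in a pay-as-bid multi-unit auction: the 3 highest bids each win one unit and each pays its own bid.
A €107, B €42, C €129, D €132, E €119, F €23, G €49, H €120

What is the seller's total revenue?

Ordering the bids: 132 (D), 129 (C), 120 (H), 119 (E), 107 (A), …
Winners (3 units): D, C, H.
Total revenue = 132 + 129 + 120 = €381.

Total revenue: €381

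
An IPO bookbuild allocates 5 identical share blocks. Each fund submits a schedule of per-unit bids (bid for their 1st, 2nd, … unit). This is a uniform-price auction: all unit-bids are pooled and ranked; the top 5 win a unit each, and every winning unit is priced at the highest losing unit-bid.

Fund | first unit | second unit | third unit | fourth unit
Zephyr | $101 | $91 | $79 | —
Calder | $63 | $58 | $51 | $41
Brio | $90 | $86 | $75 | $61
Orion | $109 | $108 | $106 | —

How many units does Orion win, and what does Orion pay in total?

Pooled unit-bids ranked (top 5): 109 (Orion-1), 108 (Orion-2), 106 (Orion-3), 101 (Zephyr-1), 91 (Zephyr-2)
First bid not allocated: $90.
Orion wins 3 unit(s) at $90 each.

Orion: 3 units, pays $270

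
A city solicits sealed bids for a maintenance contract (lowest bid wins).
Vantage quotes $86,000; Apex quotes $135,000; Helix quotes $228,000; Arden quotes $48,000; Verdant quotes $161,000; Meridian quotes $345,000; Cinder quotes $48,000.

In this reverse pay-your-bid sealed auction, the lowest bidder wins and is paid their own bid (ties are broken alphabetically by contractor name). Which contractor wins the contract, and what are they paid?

Arden is paid $48,000

Reverse pay-your-bid sealed auction: the lowest bidder wins and is paid their own bid.
Bids in order: 48,000 (Arden) < 48,000 (Cinder) < 86,000 (Vantage) < 135,000 (Apex) < 161,000 (Verdant) < 228,000 (Helix) < …
Tie at $48,000 → Arden wins by tie-break.
First-price: Arden is paid what they bid, $48,000.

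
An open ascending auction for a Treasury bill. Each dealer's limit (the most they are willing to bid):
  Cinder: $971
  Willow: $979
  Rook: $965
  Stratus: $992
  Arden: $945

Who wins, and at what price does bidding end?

Stratus wins at $979

Limits ranked: 992 (Stratus) > 979 (Willow) > 971 (Cinder) > 965 (Rook) > 945 (Arden)
Once the price passes $979, only Stratus is left; the hammer falls at Willow's limit of $979.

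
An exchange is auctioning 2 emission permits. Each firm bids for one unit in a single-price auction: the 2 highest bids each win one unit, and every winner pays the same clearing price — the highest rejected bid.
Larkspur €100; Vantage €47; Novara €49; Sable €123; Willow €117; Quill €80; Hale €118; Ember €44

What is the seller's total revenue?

Total revenue: €234

Bids ranked high→low: 123 (Sable), 118 (Hale), 117 (Willow), 100 (Larkspur), …
The 2 highest are Sable, Hale.
First losing bid is Willow's €117, which sets the uniform price.
Total revenue = 2 × €117 = €234.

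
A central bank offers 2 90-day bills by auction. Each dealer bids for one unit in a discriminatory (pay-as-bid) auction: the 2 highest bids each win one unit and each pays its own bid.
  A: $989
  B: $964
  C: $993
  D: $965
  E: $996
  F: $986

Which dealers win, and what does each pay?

E $996, C $993

Sorting: 996 (E), 993 (C), 989 (A), 986 (F), …
Top 2: E, C.
Each winner pays its own bid: E $996, C $993.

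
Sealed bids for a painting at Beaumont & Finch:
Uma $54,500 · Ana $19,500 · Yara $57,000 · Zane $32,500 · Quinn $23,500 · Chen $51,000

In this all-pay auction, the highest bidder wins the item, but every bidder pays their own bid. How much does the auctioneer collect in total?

All-pay auction: the highest bidder wins the item, but every bidder pays their own bid.
Bids ranked: 57,000 (Yara) > 54,500 (Uma) > 51,000 (Chen) > 32,500 (Zane) > 23,500 (Quinn) > 19,500 (Ana)
Yara wins with the top bid; all bids are sunk regardless.
Every bidder forfeits their bid regardless of winning.
Revenue = 54,500 + 19,500 + 57,000 + 32,500 + 23,500 + 51,000 = $238,000.

Total revenue: $238,000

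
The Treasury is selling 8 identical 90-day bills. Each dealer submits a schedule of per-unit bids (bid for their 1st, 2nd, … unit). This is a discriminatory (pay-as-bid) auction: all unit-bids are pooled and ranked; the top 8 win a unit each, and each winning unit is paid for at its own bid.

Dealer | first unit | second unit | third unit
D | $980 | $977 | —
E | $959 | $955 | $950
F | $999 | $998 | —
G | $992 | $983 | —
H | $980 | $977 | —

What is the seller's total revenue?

Total revenue: $7,886

Merging the schedules and taking the best 8: 999 (F-1), 998 (F-2), 992 (G-1), 983 (G-2), 980 (D-1), 980 (H-1), 977 (D-2), 977 (H-2)
Next rejected bid: $959 (not a price — pay-as-bid).
Each winning unit pays its own bid.
Revenue = 999 + 998 + 992 + 983 + 980 + 980 + 977 + 977 = $7,886.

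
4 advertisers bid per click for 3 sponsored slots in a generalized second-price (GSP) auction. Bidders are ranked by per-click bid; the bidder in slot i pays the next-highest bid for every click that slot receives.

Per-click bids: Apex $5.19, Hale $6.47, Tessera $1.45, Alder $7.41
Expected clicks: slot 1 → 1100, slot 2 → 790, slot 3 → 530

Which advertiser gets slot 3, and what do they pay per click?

Apex; $1.45 per click

Per-click bids in order: $7.41 (Alder) > $6.47 (Hale) > $5.19 (Apex) > $1.45 (Tessera)
Slot 3 goes to the third-ranked bidder, Apex, who pays the next bid down: $1.45/click.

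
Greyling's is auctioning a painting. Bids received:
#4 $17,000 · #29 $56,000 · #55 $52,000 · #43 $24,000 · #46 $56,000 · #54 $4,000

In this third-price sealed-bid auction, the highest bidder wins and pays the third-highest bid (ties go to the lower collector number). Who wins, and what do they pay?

Rule: the highest bidder wins and pays the third-highest bid.
Bids ranked: 56,000 (#29) > 56,000 (#46) > 52,000 (#55) > 24,000 (#43) > 17,000 (#4) > 4,000 (#54)
Tie at $56,000 → #29 wins by tie-break.
#29 wins; payment is bid #3 in the ranking = $52,000.

#29 pays $52,000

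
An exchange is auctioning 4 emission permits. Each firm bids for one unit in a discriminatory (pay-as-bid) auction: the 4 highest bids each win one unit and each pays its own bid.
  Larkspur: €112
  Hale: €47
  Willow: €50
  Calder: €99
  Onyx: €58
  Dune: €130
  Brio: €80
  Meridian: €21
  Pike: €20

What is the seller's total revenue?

Total revenue: €421

Bids ranked high→low: 130 (Dune), 112 (Larkspur), 99 (Calder), 80 (Brio), 58 (Onyx), 50 (Willow), …
The 4 highest are Dune, Larkspur, Calder, Brio.
Total revenue = 130 + 112 + 99 + 80 = €421.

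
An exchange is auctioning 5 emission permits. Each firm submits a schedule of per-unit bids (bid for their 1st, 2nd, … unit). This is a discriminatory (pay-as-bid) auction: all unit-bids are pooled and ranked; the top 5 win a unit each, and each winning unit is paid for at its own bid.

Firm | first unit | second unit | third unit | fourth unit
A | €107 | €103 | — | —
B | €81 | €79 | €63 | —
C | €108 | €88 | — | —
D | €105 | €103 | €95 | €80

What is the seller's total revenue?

Total revenue: €526

Merging the schedules and taking the best 5: 108 (C-1), 107 (A-1), 105 (D-1), 103 (A-2), 103 (D-2)
Next rejected bid: €95 (not a price — pay-as-bid).
Each winning unit pays its own bid.
Revenue = 108 + 107 + 105 + 103 + 103 = €526.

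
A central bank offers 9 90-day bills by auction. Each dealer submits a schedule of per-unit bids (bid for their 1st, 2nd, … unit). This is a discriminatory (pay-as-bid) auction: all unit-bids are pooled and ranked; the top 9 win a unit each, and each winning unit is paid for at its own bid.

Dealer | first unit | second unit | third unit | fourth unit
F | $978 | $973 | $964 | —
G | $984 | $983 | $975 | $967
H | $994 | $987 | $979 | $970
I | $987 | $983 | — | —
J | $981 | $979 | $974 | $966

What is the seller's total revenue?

Merging the schedules and taking the best 9: 994 (H-1), 987 (H-2), 987 (I-1), 984 (G-1), 983 (G-2), 983 (I-2), 981 (J-1), 979 (H-3), 979 (J-2)
Next rejected bid: $978 (not a price — pay-as-bid).
Each winning unit pays its own bid.
Revenue = 994 + 987 + 987 + 984 + 983 + 983 + 981 + 979 + 979 = $8,857.

Total revenue: $8,857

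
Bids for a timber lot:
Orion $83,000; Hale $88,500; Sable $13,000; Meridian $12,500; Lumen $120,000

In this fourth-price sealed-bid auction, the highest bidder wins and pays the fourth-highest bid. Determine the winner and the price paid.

Bids ranked: 120,000 (Lumen) > 88,500 (Hale) > 83,000 (Orion) > 13,000 (Sable) > 12,500 (Meridian)
Lumen is highest; pays the fourth-highest bid, $13,000.

Lumen pays $13,000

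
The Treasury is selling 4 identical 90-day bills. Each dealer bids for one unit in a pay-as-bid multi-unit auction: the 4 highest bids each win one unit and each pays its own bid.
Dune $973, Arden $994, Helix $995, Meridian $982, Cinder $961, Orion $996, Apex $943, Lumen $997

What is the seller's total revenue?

Total revenue: $3,982

Ordering the bids: 997 (Lumen), 996 (Orion), 995 (Helix), 994 (Arden), 982 (Meridian), 973 (Dune), …
The 4 highest are Lumen, Orion, Helix, Arden.
Total revenue = 997 + 996 + 995 + 994 = $3,982.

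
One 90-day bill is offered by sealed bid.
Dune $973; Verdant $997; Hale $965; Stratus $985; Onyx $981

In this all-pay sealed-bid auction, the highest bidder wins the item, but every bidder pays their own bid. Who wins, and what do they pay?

Sorting bids: 997 (Verdant) > 985 (Stratus) > 981 (Onyx) > 973 (Dune) > 965 (Hale)
Verdant wins with the top bid; all bids are sunk regardless.

Verdant pays $997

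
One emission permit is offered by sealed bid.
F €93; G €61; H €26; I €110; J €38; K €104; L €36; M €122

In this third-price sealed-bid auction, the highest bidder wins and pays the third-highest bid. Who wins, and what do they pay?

M pays €104

Sorting bids: 122 (M) > 110 (I) > 104 (K) > 93 (F) > 61 (G) > 38 (J) > …
M is highest; pays the third-highest bid, €104.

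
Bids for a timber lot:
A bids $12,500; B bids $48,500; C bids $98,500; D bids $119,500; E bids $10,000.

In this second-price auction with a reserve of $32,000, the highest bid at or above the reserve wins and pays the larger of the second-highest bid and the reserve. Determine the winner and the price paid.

Rule: the highest bid at or above the reserve wins and pays the larger of the second-highest bid and the reserve.
Bids in order: 119,500 (D) > 98,500 (C) > 48,500 (B) > 12,500 (A) > 10,000 (E)
Highest eligible bid: D at $119,500.
Second-highest bid $98,500 exceeds the reserve $32,000 → payment $98,500.

D pays $98,500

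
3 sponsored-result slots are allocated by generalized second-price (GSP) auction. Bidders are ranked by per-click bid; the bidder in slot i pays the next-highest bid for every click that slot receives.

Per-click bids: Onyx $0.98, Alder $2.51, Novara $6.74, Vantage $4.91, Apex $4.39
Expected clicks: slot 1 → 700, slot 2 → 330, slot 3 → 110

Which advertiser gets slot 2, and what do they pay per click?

Per-click bids in order: $6.74 (Novara) > $4.91 (Vantage) > $4.39 (Apex) > $2.51 (Alder) > …
Slot 2 goes to the second-ranked bidder, Vantage, who pays the next bid down: $4.39/click.

Vantage; $4.39 per click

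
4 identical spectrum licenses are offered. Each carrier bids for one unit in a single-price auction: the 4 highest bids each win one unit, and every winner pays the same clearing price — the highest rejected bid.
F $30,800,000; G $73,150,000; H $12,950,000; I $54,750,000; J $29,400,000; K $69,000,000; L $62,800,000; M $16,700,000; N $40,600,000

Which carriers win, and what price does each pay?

G, K, L, I; each pays $40,600,000

Bids ranked high→low: 73,150,000 (G), 69,000,000 (K), 62,800,000 (L), 54,750,000 (I), 40,600,000 (N), 30,800,000 (F), …
Winners (4 units): G, K, L, I.
First losing bid is N's $40,600,000, which sets the uniform price.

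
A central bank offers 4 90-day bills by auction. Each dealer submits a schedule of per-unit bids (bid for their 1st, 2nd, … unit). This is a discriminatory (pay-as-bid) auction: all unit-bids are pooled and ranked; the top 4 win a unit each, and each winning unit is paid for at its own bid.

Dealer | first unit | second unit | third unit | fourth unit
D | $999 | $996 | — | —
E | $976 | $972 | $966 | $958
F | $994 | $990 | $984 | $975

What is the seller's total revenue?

Total revenue: $3,979

All unit-bids, highest first — top 4: 999 (D-1), 996 (D-2), 994 (F-1), 990 (F-2)
Next rejected bid: $984 (not a price — pay-as-bid).
Each winning unit pays its own bid.
Revenue = 999 + 996 + 994 + 990 = $3,979.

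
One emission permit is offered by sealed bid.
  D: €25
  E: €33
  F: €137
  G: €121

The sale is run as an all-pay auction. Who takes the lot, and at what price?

Rule: the highest bidder wins the item, but every bidder pays their own bid.
Sorting bids: 137 (F) > 121 (G) > 33 (E) > 25 (D)
F wins with the top bid; all bids are sunk regardless.

F pays €137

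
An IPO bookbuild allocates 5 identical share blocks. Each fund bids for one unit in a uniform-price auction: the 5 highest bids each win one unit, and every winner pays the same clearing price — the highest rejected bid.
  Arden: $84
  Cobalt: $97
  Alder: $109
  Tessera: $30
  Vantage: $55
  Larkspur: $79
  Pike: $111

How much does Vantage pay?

Vantage pays $0

Sorting: 111 (Pike), 109 (Alder), 97 (Cobalt), 84 (Arden), 79 (Larkspur), 55 (Vantage), 30 (Tessera)
The 5 highest are Pike, Alder, Cobalt, Arden, Larkspur.
Highest unsuccessful bid: $55 → clearing price.
Vantage does not win → pays $0.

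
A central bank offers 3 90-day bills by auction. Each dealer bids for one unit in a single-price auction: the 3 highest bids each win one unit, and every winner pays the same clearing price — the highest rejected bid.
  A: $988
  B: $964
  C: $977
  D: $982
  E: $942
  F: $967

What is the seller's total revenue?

Total revenue: $2,901

Sorting: 988 (A), 982 (D), 977 (C), 967 (F), 964 (B), …
The 3 highest are A, D, C.
Highest unsuccessful bid: $967 → clearing price.
Total revenue = 3 × $967 = $2,901.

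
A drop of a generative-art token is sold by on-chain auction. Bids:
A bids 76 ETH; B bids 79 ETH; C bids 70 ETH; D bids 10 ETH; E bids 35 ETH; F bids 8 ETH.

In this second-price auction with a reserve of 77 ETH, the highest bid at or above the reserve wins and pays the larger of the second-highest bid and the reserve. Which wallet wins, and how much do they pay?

B pays 77 ETH

Rule: the highest bid at or above the reserve wins and pays the larger of the second-highest bid and the reserve.
Bids in order: 79 (B) > 76 (A) > 70 (C) > 35 (E) > 10 (D) > 8 (F)
B has the top bid at or above the reserve (79 ETH).
max(second-highest 76 ETH, reserve 77 ETH) = 77 ETH.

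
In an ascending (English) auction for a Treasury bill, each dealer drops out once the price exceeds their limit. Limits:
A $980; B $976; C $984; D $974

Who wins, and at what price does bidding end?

Sorting limits: 984 (C) > 980 (A) > 976 (B) > 974 (D)
Once the price passes $980, only C is left; the hammer falls at A's limit of $980.

C wins at $980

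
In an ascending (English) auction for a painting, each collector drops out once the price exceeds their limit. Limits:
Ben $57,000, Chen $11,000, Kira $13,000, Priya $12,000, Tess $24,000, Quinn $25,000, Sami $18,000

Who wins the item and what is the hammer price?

Limits in order: 57,000 (Ben) > 25,000 (Quinn) > 24,000 (Tess) > 18,000 (Sami) > 13,000 (Kira) > 12,000 (Priya) > …
Once the price passes $25,000, only Ben is left; the hammer falls at Quinn's limit of $25,000.

Ben wins at $25,000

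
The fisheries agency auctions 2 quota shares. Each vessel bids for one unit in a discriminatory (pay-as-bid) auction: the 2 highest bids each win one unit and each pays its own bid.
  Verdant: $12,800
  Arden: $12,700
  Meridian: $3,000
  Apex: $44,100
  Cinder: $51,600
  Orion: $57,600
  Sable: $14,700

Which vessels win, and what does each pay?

Orion $57,600, Cinder $51,600

Ordering the bids: 57,600 (Orion), 51,600 (Cinder), 44,100 (Apex), 14,700 (Sable), …
The 2 highest are Orion, Cinder.
Each winner pays its own bid: Orion $57,600, Cinder $51,600.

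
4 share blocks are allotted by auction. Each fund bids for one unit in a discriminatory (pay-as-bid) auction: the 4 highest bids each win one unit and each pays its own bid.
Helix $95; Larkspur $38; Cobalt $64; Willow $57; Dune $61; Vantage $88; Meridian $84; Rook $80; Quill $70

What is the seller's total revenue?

Ordering the bids: 95 (Helix), 88 (Vantage), 84 (Meridian), 80 (Rook), 70 (Quill), 64 (Cobalt), …
Winners (4 units): Helix, Vantage, Meridian, Rook.
Total revenue = 95 + 88 + 84 + 80 = $347.

Total revenue: $347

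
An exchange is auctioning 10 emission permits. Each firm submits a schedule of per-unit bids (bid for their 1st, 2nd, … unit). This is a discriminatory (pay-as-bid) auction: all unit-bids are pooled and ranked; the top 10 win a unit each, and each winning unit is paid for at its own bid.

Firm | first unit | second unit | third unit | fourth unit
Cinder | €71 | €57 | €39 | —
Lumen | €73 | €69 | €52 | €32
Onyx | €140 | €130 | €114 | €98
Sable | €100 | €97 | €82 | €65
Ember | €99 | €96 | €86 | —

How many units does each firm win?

Merging the schedules and taking the best 10: 140 (Onyx-1), 130 (Onyx-2), 114 (Onyx-3), 100 (Sable-1), 99 (Ember-1), 98 (Onyx-4), 97 (Sable-2), 96 (Ember-2), 86 (Ember-3), 82 (Sable-3)
Next rejected bid: €73 (not a price — pay-as-bid).
Allocation: Ember 3, Onyx 4, Sable 3.

Ember 3, Onyx 4, Sable 3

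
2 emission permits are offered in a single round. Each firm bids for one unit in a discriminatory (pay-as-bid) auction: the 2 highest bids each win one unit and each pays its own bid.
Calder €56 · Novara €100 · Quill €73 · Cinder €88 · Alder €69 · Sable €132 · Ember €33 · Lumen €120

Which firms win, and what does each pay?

Sable €132, Lumen €120

Ordering the bids: 132 (Sable), 120 (Lumen), 100 (Novara), 88 (Cinder), …
Winners (2 units): Sable, Lumen.
Each winner pays its own bid: Sable €132, Lumen €120.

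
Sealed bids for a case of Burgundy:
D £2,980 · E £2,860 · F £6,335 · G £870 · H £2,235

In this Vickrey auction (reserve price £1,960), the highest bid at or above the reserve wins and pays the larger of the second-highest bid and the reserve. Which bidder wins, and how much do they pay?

F pays £2,980

Rule: the highest bid at or above the reserve wins and pays the larger of the second-highest bid and the reserve.
Bids ranked: 6,335 (F) > 2,980 (D) > 2,860 (E) > 2,235 (H) > 870 (G)
F has the top bid at or above the reserve (£6,335).
max(second-highest £2,980, reserve £1,960) = £2,980; the reserve does not bind.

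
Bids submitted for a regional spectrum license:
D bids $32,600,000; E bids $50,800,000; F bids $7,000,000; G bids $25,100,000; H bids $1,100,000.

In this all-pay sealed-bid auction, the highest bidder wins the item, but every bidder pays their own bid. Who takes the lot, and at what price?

E pays $50,800,000

Rule: the highest bidder wins the item, but every bidder pays their own bid.
Sorting bids: 50,800,000 (E) > 32,600,000 (D) > 25,100,000 (G) > 7,000,000 (F) > 1,100,000 (H)
E wins with the top bid; all bids are sunk regardless.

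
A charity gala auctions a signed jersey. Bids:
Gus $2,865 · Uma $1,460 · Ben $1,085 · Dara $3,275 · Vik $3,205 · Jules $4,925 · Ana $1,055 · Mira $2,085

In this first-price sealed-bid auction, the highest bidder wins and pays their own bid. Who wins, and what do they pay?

First-price sealed-bid auction: the highest bidder wins and pays their own bid.
Bids in order: 4,925 (Jules) > 3,275 (Dara) > 3,205 (Vik) > 2,865 (Gus) > 2,085 (Mira) > 1,460 (Uma) > …
First-price: Jules pays what they bid, $4,925.

Jules pays $4,925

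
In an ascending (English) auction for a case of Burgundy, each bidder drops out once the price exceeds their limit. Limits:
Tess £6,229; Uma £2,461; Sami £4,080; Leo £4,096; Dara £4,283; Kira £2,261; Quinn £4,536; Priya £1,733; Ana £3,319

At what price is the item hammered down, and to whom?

Sorting limits: 6,229 (Tess) > 4,536 (Quinn) > 4,283 (Dara) > 4,096 (Leo) > 4,080 (Sami) > 3,319 (Ana) > …
Bidding ends when Quinn exits at £4,536; Tess takes it.

Tess wins at £4,536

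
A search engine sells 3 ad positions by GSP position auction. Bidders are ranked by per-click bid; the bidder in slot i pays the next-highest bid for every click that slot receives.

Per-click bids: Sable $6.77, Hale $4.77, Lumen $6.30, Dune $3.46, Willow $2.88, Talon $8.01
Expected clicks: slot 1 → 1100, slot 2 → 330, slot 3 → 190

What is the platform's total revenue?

Ranked by bid: $8.01 (Talon) > $6.77 (Sable) > $6.30 (Lumen) > $4.77 (Hale) > …
Slot 1: Talon pays $6.77 × 1100 = $7447.00
Slot 2: Sable pays $6.30 × 330 = $2079.00
Slot 3: Lumen pays $4.77 × 190 = $906.30
Total = $10432.30

Total revenue: $10432.30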